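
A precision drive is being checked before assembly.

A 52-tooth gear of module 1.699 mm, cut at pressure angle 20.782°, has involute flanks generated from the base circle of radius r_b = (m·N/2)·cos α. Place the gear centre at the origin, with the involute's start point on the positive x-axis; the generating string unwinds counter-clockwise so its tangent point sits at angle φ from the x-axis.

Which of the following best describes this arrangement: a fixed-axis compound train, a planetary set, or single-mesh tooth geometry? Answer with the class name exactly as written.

single-mesh involute tooth geometry (52T wheel at module 1.699)
classification: single-mesh tooth geometry

single-mesh tooth geometry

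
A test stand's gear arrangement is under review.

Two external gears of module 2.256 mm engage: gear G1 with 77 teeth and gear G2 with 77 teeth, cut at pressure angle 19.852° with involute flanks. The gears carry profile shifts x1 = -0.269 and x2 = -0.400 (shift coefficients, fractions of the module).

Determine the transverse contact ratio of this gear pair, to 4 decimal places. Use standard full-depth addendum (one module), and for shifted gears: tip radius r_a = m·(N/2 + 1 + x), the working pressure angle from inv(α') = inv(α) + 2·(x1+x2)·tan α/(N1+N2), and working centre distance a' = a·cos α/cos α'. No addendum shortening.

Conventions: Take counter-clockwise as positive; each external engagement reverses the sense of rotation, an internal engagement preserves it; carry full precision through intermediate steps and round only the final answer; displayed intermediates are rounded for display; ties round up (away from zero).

topology: single-mesh involute geometry — m = 2.256, 77T/77T pair
base radii: r_b1 = 81.694404, r_b2 = 81.694404
tip radii: r_a1 = 88.505136, r_a2 = 88.209600
inv(α') = inv(19.852°) + 2·(-0.269-0.400)·tan α/(77+77) = 0.01142804  ⇒  α' = 18.35478°
a' = a·cos α / cos α' = 173.7120·cos 19.852°/cos 18.35478° = 172.146807
action lengths: √(r_a1²−r_b1²) = 34.046782, √(r_a2²−r_b2²) = 33.270976
base pitch p_b = π·m·cos α = 6.666248
CR = (34.046782 + 33.270976 − 172.146807·sin 18.35478°)/6.666248 = 1.966431
contact ratio ≈ 1.9664

1.9664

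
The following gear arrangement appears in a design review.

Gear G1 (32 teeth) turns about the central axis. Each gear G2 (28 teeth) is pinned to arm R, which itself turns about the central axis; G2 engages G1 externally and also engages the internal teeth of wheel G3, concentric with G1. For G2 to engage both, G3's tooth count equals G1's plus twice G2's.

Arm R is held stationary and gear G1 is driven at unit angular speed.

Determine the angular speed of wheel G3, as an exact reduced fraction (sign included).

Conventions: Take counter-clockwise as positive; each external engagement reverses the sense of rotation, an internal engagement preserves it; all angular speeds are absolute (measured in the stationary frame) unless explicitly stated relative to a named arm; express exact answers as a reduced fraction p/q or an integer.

-4/11

class = planetary set [G3 = 32+2·28 = 88; Willis about the carrier]
ring teeth: 32 + 2·28 = 88
32(ω_sun−ω_arm) = −88(ω_ring−ω_arm),  ω_arm = 0, ω_sun = 1
ω_ring = 0 − (32/88)(1−0) = -4/11
exact speed ratio = -4/11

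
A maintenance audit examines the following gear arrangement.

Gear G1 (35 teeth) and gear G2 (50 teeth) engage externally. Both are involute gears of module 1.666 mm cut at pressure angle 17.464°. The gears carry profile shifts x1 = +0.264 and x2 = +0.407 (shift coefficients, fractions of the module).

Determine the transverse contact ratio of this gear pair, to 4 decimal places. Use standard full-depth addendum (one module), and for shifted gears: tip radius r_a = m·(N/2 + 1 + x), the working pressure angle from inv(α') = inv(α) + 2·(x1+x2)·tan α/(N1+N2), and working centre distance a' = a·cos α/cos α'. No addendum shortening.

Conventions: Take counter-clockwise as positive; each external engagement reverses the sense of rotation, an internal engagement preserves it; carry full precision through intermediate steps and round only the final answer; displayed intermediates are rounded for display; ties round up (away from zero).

1.7353

recognized (one external pair, fixed centres): single-mesh tooth geometry, m = 1.666, N1 = 35, N2 = 50
base radii: r_b1 = 27.811121, r_b2 = 39.730172
tip radii: r_a1 = 31.260824, r_a2 = 43.994062
inv(α') = inv(17.464°) + 2·(+0.264+0.407)·tan α/(35+50) = 0.01477095  ⇒  α' = 19.94211°
a' = a·cos α / cos α' = 70.8050·cos 17.464°/cos 19.94211° = 71.849556
action lengths: √(r_a1²−r_b1²) = 14.275177, √(r_a2²−r_b2²) = 18.894202
base pitch p_b = π·m·cos α = 4.992641
CR = (14.275177 + 18.894202 − 71.849556·sin 19.94211°)/4.992641 = 1.735277
contact ratio ≈ 1.7353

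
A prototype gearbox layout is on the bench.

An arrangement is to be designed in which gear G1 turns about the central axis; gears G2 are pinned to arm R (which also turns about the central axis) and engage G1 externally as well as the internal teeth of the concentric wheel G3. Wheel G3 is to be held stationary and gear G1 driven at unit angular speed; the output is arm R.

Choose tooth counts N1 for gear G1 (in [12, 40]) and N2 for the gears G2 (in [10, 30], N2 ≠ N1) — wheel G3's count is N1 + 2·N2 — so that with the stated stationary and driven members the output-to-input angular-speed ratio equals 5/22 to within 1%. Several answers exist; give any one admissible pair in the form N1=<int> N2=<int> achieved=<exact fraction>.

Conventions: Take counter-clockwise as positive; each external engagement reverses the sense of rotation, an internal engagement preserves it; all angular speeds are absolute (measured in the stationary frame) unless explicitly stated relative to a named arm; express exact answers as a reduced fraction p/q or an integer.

design class (target 5/22): planetary set
Willis with ω_ring = 0: ω_arm/ω_sun = N1/(N1+N3); set equal to 5/22  ⇒  N3/N1 = 1/(5/22) − 1 = 17/5
N3 = N1 + 2·N2  ⇒  N2/N1 = (N3/N1 − 1)/2 = (17/5 − 1)/2 = 6/5
smallest multiple with N1 ≥ 12 and N2 ≥ 10: k = 3  ⇒  N1 = 3·5 = 15, N2 = 3·6 = 18 (N1 ≤ 40, N2 ≤ 30, N2 ≠ N1 ✓), N3 = 15 + 2·18 = 51
check: N1/(N1+N3) with N1 = 15, N3 = 51 gives 5/22; |achieved − target| = 0 ≤ 1/440 ✓

N1=15 N2=18 achieved=5/22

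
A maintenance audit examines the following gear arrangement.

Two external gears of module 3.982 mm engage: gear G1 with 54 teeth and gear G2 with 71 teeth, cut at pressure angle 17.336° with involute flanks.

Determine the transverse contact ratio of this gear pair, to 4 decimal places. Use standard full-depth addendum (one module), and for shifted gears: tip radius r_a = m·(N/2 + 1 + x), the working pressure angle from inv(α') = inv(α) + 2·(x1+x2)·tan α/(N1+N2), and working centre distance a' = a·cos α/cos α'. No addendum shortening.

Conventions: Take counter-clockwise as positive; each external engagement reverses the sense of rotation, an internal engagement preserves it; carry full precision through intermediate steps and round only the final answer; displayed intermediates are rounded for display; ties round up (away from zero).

recognized (one external pair, fixed centres): single-mesh tooth geometry, m = 3.982, N1 = 54, N2 = 71
base radii: r_b1 = 102.630044, r_b2 = 134.939502
tip radii: r_a1 = 111.496000, r_a2 = 145.343000
no profile shift: α' = α, a' = a
action lengths: √(r_a1²−r_b1²) = 43.571001, √(r_a2²−r_b2²) = 53.999245
base pitch p_b = π·m·cos α = 11.941548
CR = (43.571001 + 53.999245 − 248.875000·sin 17.33600°)/11.941548 = 1.960532
contact ratio ≈ 1.9605

1.9605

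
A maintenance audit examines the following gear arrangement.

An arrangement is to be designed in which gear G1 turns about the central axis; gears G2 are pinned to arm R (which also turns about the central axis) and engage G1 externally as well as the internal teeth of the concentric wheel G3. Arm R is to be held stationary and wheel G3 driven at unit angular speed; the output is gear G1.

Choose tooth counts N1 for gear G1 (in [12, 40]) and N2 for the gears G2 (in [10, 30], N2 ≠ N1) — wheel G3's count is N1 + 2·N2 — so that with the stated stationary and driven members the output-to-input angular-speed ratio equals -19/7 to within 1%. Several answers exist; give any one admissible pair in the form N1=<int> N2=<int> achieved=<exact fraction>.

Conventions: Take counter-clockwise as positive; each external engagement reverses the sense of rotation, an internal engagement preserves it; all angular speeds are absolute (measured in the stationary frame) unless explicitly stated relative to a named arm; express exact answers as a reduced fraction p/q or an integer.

topology: planetary set — design target -19/7, arm = carrier (Willis)
Willis with ω_arm = 0: ω_sun/ω_ring = −N3/N1; set equal to -19/7  ⇒  N3/N1 = −(-19/7) = 19/7
N3 = N1 + 2·N2  ⇒  N2/N1 = (N3/N1 − 1)/2 = (19/7 − 1)/2 = 6/7
smallest multiple with N1 ≥ 12 and N2 ≥ 10: k = 2  ⇒  N1 = 2·7 = 14, N2 = 2·6 = 12 (N1 ≤ 40, N2 ≤ 30, N2 ≠ N1 ✓), N3 = 14 + 2·12 = 38
check: −N3/N1 with N1 = 14, N3 = 38 gives -19/7; |achieved − target| = 0 ≤ 19/700 ✓

N1=14 N2=12 achieved=-19/7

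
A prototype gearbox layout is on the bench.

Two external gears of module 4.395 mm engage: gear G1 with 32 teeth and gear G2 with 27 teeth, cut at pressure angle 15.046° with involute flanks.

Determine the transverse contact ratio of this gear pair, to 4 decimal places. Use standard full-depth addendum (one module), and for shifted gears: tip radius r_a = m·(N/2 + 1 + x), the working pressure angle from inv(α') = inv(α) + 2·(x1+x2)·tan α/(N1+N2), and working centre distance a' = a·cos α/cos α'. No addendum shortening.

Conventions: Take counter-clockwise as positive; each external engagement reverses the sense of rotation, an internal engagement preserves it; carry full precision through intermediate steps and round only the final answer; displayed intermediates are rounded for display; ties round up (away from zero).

recognized (one external pair, fixed centres): single-mesh tooth geometry, m = 4.395, N1 = 32, N2 = 27
base radii: r_b1 = 67.909270, r_b2 = 57.298447
tip radii: r_a1 = 74.715000, r_a2 = 63.727500
no profile shift: α' = α, a' = a
action lengths: √(r_a1²−r_b1²) = 31.155453, √(r_a2²−r_b2²) = 27.894126
base pitch p_b = π·m·cos α = 13.333954
CR = (31.155453 + 27.894126 − 129.652500·sin 15.04600°)/13.333954 = 1.904349
contact ratio ≈ 1.9043

1.9043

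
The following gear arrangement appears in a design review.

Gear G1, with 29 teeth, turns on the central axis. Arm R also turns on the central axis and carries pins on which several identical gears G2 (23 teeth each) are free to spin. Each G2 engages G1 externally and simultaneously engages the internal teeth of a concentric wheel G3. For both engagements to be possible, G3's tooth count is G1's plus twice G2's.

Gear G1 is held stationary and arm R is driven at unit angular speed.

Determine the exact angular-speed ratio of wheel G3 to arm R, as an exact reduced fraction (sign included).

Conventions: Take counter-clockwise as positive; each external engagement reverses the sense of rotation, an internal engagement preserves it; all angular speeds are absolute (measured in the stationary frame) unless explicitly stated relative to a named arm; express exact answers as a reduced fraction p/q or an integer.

recognized (axles ride arm R): planetary set, 29/23/75 teeth
ring teeth: 29 + 2·23 = 75
29(ω_sun−ω_arm) = −75(ω_ring−ω_arm),  ω_sun = 0, ω_arm = 1
ω_ring = 1 − (29/75)(0−1) = 104/75
ω_out/ω_in = 104/75

104/75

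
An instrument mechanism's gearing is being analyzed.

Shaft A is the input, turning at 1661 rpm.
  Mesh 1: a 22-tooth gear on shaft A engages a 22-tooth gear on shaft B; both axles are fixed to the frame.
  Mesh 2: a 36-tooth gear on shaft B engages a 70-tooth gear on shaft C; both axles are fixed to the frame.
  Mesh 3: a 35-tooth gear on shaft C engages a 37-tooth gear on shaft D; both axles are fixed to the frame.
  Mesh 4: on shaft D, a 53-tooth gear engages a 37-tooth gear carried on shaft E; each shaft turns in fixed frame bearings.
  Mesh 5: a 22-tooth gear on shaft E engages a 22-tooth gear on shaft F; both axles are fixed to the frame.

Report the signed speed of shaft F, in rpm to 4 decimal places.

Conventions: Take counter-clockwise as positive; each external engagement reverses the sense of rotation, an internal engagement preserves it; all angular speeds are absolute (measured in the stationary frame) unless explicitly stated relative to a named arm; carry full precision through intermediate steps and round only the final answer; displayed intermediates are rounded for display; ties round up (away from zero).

-1157.4828 rpm

5-mesh fixed-axis compound train (all bearings frame-fixed)
mesh 1 [22T→22T]: ω = 1661.0000×22/22 = 1661.0000 rpm, sense flips to −
mesh 2 [36T→70T]: ω = 1661.0000×36/70 = 854.2286 rpm, sense flips to +
mesh 3 [35T→37T]: ω = 854.2286×35/37 = 808.0541 rpm, sense flips to −
mesh 4 [53T→37T]: ω = 808.0541×53/37 = 1157.4828 rpm, sense flips to +
mesh 5 [22T→22T]: ω = 1157.4828×22/22 = 1157.4828 rpm, sense flips to −
signed output speed = -1157.4828 rpm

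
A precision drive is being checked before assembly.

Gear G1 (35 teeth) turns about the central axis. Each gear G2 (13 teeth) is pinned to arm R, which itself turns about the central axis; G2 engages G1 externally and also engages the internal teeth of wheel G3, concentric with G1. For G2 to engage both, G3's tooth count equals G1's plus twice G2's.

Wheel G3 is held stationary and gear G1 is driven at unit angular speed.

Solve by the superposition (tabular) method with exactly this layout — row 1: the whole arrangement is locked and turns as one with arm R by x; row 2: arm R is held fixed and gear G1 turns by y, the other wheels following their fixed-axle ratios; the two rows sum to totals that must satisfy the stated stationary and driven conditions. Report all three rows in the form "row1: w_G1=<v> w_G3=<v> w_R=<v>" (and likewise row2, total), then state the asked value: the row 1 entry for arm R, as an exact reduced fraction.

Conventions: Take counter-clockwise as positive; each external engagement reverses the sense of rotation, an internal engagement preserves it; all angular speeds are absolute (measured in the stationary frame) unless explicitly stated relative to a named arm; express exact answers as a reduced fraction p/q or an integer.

topology: planetary set — G1 35T / G2 13T / G3 61T, arm = carrier (Willis)
superposition row 1 [locked train]: every member turns x
row 2 — arm fixed, fixed-axis ratios: sun y, ring −(35/61)·y, arm 0
boundary: total ω_ring = x − (35/61)·y = 0 and total ω_sun = x + y = 1  ⇒  y = 61/96, x = 35/96
row 2 ring = −(35/61)·61/96 = -35/96
totals (row 1 + row 2): sun 35/96 + 61/96 = 1, ring 35/96 + (-35/96) = 0, arm 35/96 + 0 = 35/96
asked cell (row1, arm) = 35/96

row1: w_G1=35/96 w_G3=35/96 w_R=35/96
row2: w_G1=61/96 w_G3=-35/96 w_R=0
total: w_G1=1 w_G3=0 w_R=35/96
asked value: 35/96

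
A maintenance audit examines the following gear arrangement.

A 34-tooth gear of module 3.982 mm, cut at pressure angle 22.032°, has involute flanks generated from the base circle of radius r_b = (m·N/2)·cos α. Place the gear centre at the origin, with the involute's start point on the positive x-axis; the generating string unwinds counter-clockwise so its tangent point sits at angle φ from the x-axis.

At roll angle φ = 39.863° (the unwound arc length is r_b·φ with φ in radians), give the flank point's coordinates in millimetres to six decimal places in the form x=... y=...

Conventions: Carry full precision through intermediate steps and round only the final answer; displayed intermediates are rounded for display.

topology: single-mesh involute geometry — m = 3.982, N = 34
pitch radius r_p = m·N/2 = 3.982·34/2 = 67.694000
base radius r_b = r_p·cos α = 67.694000·cos 22.032° = 62.750611
roll angle φ = 39.863° = 0.69574060 rad
x = r_b·(cos φ + φ·sin φ) = 76.148933
y = r_b·(sin φ − φ·cos φ) = 6.709173

x=76.148933 y=6.709173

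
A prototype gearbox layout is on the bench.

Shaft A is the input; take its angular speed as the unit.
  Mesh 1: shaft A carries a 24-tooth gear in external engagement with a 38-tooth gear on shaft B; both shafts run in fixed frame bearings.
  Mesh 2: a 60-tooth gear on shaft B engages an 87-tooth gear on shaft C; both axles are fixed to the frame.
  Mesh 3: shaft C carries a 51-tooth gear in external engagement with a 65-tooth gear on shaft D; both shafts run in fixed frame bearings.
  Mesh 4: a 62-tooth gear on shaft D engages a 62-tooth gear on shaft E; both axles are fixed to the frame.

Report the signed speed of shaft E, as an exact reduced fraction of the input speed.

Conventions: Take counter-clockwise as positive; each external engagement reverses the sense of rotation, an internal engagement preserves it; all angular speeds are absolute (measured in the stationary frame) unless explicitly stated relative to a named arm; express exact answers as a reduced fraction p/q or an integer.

2448/7163

4-mesh fixed-axis compound train (all bearings frame-fixed)
mesh 1 [24T→38T]: |ω|/ω_in = 1×24/38 = 12/19, sense flips to −
mesh 2 [60T→87T]: |ω|/ω_in = (12/19)×60/87 = 240/551, sense flips to +
mesh 3 [51T→65T]: |ω|/ω_in = (240/551)×51/65 = 2448/7163, sense flips to −
mesh 4 [62T→62T]: |ω|/ω_in = (2448/7163)×62/62 = 2448/7163, sense flips to +
signed output speed (× input speed) = 2448/7163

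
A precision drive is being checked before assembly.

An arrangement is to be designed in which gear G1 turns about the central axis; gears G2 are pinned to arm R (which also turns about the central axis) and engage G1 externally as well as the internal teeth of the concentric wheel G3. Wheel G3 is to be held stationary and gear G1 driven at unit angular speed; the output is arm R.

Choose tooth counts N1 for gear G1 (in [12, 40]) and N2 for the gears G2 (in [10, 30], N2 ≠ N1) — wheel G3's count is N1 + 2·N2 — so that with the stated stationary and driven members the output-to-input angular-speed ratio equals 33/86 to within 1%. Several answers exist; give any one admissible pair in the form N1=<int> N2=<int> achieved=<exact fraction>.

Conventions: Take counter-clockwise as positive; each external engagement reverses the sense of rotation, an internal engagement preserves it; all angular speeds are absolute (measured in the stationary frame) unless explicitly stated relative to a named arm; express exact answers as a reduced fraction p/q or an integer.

design class (target 33/86): planetary set
Willis with ω_ring = 0: ω_arm/ω_sun = N1/(N1+N3); set equal to 33/86  ⇒  N3/N1 = 1/(33/86) − 1 = 53/33
N3 = N1 + 2·N2  ⇒  N2/N1 = (N3/N1 − 1)/2 = (53/33 − 1)/2 = 10/33
smallest multiple with N1 ≥ 12 and N2 ≥ 10: k = 1  ⇒  N1 = 1·33 = 33, N2 = 1·10 = 10 (N1 ≤ 40, N2 ≤ 30, N2 ≠ N1 ✓), N3 = 33 + 2·10 = 53
check: N1/(N1+N3) with N1 = 33, N3 = 53 gives 33/86; |achieved − target| = 0 ≤ 33/8600 ✓

N1=33 N2=10 achieved=33/86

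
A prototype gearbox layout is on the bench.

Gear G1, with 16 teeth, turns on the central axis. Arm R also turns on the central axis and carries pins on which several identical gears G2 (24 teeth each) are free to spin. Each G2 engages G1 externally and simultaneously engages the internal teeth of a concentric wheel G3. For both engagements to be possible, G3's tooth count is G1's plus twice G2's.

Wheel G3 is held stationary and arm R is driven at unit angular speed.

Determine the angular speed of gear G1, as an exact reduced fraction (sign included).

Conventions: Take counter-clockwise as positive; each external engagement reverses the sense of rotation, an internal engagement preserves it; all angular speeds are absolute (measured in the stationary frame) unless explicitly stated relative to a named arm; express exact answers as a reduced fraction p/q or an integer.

5

topology: planetary set — G1 16T / G2 24T / G3 64T, arm = carrier (Willis)
ring teeth: 16 + 2·24 = 64
16(ω_sun−ω_arm) = −64(ω_ring−ω_arm),  ω_ring = 0, ω_arm = 1
ω_sun = 1 − (64/16)(0−1) = 5
exact speed ratio = 5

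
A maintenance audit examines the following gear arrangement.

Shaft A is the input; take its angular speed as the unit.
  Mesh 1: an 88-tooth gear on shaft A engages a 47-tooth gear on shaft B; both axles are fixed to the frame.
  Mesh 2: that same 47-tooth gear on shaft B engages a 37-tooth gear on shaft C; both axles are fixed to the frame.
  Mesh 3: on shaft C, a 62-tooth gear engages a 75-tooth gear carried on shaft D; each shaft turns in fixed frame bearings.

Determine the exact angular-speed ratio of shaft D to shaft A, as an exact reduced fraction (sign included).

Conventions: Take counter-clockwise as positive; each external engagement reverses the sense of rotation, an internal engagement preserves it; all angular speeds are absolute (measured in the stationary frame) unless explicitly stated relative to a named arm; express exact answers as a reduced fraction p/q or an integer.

class = fixed-axis compound train [3 meshes; 3 ratios multiply, 3 sense flips]
mesh 1 [88T→47T]: running ratio 88/47, sense −
mesh 2 [47T→37T]: running ratio 88/37, sense +
mesh 3 [62T→75T]: running ratio 5456/2775, sense −
ω_out/ω_in = -5456/2775

-5456/2775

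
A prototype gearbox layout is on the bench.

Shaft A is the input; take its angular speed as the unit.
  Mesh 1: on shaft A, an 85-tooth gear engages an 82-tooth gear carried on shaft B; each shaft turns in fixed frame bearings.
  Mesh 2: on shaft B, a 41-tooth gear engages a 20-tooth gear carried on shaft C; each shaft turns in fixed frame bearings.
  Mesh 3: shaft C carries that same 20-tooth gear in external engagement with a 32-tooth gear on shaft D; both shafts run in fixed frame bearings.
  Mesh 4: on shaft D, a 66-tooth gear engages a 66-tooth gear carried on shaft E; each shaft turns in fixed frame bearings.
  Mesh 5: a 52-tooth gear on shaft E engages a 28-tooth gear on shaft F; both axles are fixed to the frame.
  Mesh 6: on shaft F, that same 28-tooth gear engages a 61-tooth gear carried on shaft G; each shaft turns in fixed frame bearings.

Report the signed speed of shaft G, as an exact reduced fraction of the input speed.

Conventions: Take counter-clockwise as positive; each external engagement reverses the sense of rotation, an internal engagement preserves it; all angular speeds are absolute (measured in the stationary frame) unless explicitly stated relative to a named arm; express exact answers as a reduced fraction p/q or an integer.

1105/976

6-mesh fixed-axis compound train (all bearings frame-fixed)
mesh 1 [85T→82T]: |ω|/ω_in = 1×85/82 = 85/82, sense flips to −
mesh 2 [41T→20T]: |ω|/ω_in = (85/82)×41/20 = 17/8, sense flips to +
mesh 3 [20T→32T]: |ω|/ω_in = (17/8)×20/32 = 85/64, sense flips to −
mesh 4 [66T→66T]: |ω|/ω_in = (85/64)×66/66 = 85/64, sense flips to +
mesh 5 [52T→28T]: |ω|/ω_in = (85/64)×52/28 = 1105/448, sense flips to −
mesh 6 [28T→61T]: |ω|/ω_in = (1105/448)×28/61 = 1105/976, sense flips to +
signed output speed (× input speed) = 1105/976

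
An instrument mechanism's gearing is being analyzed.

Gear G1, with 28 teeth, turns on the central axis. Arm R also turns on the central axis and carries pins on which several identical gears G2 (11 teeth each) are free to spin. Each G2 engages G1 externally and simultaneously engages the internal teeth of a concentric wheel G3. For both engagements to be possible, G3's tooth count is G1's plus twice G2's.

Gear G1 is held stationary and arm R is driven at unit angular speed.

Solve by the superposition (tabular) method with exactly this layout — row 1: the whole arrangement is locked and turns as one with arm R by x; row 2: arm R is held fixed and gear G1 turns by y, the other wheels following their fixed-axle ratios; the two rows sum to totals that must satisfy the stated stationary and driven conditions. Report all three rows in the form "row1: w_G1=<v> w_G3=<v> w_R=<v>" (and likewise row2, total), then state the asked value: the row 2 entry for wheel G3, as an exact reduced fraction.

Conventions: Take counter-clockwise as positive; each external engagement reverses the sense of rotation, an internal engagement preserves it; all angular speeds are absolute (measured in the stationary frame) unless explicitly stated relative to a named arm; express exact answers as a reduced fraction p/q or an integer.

row1: w_G1=1 w_G3=1 w_R=1
row2: w_G1=-1 w_G3=14/25 w_R=0
total: w_G1=0 w_G3=39/25 w_R=1
asked value: 14/25

topology: planetary set — G1 28T / G2 11T / G3 50T, arm = carrier (Willis)
row 1 — lock + rotate with arm: ω_sun = ω_ring = ω_arm = x
row 2 (arm held, sun turns y): ω_ring = −(28/50)·y, ω_arm = 0
boundary: total ω_sun = x + y = 0 and total ω_arm = x = 1  ⇒  y = -1, x = 1
row 2 ring = −(28/50)·(-1) = 14/25
totals (row 1 + row 2): sun 1 + (-1) = 0, ring 1 + 14/25 = 39/25, arm 1 + 0 = 1
asked cell (row2, ring) = 14/25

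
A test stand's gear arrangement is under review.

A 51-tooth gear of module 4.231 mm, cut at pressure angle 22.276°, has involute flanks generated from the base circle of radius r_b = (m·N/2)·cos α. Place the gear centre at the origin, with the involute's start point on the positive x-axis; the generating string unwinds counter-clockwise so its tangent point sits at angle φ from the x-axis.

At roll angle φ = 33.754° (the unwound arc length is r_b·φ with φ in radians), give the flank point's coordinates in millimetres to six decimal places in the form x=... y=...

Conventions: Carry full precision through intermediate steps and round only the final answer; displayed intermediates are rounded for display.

x=115.689005 y=6.571074

single-mesh involute tooth geometry (51T wheel at module 4.231)
pitch radius r_p = m·N/2 = 4.231·51/2 = 107.890500
base radius r_b = r_p·cos α = 107.890500·cos 22.276° = 99.838479
roll angle φ = 33.754° = 0.58911844 rad
x = r_b·(cos φ + φ·sin φ) = 115.689005
y = r_b·(sin φ − φ·cos φ) = 6.571074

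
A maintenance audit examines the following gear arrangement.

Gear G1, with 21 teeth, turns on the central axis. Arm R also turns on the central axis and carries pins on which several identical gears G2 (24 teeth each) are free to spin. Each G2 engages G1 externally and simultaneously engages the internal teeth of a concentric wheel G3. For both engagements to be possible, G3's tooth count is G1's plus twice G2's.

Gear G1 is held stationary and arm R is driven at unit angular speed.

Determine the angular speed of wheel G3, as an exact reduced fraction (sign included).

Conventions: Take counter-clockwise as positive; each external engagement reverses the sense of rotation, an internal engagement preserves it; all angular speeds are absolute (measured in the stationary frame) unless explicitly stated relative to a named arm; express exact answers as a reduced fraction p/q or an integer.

class = planetary set [G3 = 21+2·24 = 69; Willis about the carrier]
ring teeth: 21 + 2·24 = 69
21(ω_sun−ω_arm) = −69(ω_ring−ω_arm),  ω_sun = 0, ω_arm = 1
ω_ring = 1 − (21/69)(0−1) = 30/23
exact speed ratio = 30/23

30/23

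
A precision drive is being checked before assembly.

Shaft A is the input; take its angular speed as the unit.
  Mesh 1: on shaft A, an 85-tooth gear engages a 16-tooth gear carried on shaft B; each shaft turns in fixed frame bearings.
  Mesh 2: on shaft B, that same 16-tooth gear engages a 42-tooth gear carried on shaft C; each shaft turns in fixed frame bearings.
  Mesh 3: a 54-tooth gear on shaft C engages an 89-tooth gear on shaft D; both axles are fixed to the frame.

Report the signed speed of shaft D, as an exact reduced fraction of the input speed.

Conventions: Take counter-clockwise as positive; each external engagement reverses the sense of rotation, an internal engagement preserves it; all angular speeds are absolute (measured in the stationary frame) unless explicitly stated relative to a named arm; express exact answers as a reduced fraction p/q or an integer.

-765/623

3-mesh fixed-axis compound train (all bearings frame-fixed)
mesh 1 [85T→16T]: |ω|/ω_in = 1×85/16 = 85/16, sense flips to −
mesh 2 [16T→42T]: |ω|/ω_in = (85/16)×16/42 = 85/42, sense flips to +
mesh 3 [54T→89T]: |ω|/ω_in = (85/42)×54/89 = 765/623, sense flips to −
signed output speed (× input speed) = -765/623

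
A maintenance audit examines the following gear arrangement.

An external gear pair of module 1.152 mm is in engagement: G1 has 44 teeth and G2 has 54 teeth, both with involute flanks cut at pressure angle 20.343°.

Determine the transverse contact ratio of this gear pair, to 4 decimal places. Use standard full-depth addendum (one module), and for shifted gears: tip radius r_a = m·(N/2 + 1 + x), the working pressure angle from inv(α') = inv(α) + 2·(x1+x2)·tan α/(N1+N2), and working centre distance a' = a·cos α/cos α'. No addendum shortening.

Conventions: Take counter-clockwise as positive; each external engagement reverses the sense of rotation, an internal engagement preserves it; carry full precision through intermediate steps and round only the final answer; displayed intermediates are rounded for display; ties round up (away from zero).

class = single-mesh tooth geometry [involute pair 44T × 54T, m = 1.152]
base radii: r_b1 = 23.763252, r_b2 = 29.163991
tip radii: r_a1 = 26.496000, r_a2 = 32.256000
no profile shift: α' = α, a' = a
action lengths: √(r_a1²−r_b1²) = 11.719466, √(r_a2²−r_b2²) = 13.780827
base pitch p_b = π·m·cos α = 3.393384
CR = (11.719466 + 13.780827 − 56.448000·sin 20.34300°)/3.393384 = 1.731823
contact ratio ≈ 1.7318

1.7318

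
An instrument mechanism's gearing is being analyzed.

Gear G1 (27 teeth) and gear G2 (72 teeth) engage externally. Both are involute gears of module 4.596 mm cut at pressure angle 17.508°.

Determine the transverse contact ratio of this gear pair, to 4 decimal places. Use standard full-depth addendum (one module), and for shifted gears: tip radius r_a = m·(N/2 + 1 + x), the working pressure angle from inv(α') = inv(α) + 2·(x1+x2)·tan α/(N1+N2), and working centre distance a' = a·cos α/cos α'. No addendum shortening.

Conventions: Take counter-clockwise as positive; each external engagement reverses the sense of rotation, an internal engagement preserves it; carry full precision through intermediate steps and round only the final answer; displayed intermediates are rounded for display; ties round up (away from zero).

recognized (one external pair, fixed centres): single-mesh tooth geometry, m = 4.596, N1 = 27, N2 = 72
base radii: r_b1 = 59.171716, r_b2 = 157.791243
tip radii: r_a1 = 66.642000, r_a2 = 170.052000
no profile shift: α' = α, a' = a
action lengths: √(r_a1²−r_b1²) = 30.657204, √(r_a2²−r_b2²) = 63.400365
base pitch p_b = π·m·cos α = 13.769884
CR = (30.657204 + 63.400365 − 227.502000·sin 17.50800°)/13.769884 = 1.860299
contact ratio ≈ 1.8603

1.8603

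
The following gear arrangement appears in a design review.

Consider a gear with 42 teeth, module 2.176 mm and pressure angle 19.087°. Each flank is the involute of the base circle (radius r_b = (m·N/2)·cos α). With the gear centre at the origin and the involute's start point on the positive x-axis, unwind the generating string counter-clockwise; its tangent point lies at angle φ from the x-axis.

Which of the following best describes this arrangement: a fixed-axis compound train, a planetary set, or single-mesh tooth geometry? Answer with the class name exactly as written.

single-mesh tooth geometry

class = single-mesh tooth geometry [base-circle involute, m = 2.176, 42T]
classification: single-mesh tooth geometry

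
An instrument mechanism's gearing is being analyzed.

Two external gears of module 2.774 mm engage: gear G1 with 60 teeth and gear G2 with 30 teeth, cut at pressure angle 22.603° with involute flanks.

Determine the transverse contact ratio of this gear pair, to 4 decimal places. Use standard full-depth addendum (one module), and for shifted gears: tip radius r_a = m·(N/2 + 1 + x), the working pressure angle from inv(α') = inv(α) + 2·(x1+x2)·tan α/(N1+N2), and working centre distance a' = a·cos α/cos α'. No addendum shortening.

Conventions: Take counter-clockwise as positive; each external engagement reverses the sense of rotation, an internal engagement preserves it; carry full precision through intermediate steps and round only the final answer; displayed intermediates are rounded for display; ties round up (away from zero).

1.6019

class = single-mesh tooth geometry [involute pair 60T × 30T, m = 2.774]
base radii: r_b1 = 76.827880, r_b2 = 38.413940
tip radii: r_a1 = 85.994000, r_a2 = 44.384000
no profile shift: α' = α, a' = a
action lengths: √(r_a1²−r_b1²) = 38.632175, √(r_a2²−r_b2²) = 22.233054
base pitch p_b = π·m·cos α = 8.045397
CR = (38.632175 + 22.233054 − 124.830000·sin 22.60300°)/8.045397 = 1.601861
contact ratio ≈ 1.6019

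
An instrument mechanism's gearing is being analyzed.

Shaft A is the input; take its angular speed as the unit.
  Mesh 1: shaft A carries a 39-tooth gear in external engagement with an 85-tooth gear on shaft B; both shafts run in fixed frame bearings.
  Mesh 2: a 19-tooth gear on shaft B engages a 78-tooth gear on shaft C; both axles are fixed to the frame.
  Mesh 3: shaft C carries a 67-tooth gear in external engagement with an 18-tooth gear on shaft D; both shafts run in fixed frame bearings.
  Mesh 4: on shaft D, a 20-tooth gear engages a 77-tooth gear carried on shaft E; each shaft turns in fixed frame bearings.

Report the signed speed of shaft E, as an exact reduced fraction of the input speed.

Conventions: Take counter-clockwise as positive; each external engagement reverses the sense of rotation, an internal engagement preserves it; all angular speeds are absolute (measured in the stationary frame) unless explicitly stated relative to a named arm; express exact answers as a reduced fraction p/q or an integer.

4-mesh fixed-axis compound train (all bearings frame-fixed)
mesh 1 [39T→85T]: |ω|/ω_in = 1×39/85 = 39/85, sense flips to −
mesh 2 [19T→78T]: |ω|/ω_in = (39/85)×19/78 = 19/170, sense flips to +
mesh 3 [67T→18T]: |ω|/ω_in = (19/170)×67/18 = 1273/3060, sense flips to −
mesh 4 [20T→77T]: |ω|/ω_in = (1273/3060)×20/77 = 1273/11781, sense flips to +
signed output speed (× input speed) = 1273/11781

1273/11781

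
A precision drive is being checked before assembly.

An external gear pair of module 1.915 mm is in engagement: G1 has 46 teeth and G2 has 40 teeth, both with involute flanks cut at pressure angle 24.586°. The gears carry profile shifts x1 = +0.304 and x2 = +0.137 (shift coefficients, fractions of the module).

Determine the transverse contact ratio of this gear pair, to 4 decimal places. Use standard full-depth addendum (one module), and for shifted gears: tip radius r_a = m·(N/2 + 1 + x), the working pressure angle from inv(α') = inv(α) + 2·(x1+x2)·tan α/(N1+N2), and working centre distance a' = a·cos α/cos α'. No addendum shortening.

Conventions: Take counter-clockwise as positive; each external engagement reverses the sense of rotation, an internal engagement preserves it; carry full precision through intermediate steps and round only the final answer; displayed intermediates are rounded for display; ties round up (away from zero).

recognized (one external pair, fixed centres): single-mesh tooth geometry, m = 1.915, N1 = 46, N2 = 40
base radii: r_b1 = 40.051783, r_b2 = 34.827638
tip radii: r_a1 = 46.542160, r_a2 = 40.477355
inv(α') = inv(24.586°) + 2·(+0.304+0.137)·tan α/(46+40) = 0.03312601  ⇒  α' = 25.80051°
a' = a·cos α / cos α' = 82.3450·cos 24.586°/cos 25.80051° = 83.170255
action lengths: √(r_a1²−r_b1²) = 23.707115, √(r_a2²−r_b2²) = 20.626486
base pitch p_b = π·m·cos α = 5.470713
CR = (23.707115 + 20.626486 − 83.170255·sin 25.80051°)/5.470713 = 1.486946
contact ratio ≈ 1.4869

1.4869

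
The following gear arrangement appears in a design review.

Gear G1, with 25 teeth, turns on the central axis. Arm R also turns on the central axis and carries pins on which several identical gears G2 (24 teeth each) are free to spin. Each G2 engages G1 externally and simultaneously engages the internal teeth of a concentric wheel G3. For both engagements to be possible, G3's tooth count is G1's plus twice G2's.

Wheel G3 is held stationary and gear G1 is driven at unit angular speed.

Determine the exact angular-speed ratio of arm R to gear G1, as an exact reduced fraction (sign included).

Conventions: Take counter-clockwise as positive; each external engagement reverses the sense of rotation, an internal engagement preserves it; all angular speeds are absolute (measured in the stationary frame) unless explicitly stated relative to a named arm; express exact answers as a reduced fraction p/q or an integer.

recognized (axles ride arm R): planetary set, 25/24/73 teeth
ring teeth: 25 + 2·24 = 73
25(ω_sun−ω_arm) = −73(ω_ring−ω_arm),  ω_ring = 0, ω_sun = 1
25(1−ω_arm) = −73(0−ω_arm)  ⇒  98·ω_arm = 25  ⇒  ω_arm = 25/98
ω_out/ω_in = 25/98

25/98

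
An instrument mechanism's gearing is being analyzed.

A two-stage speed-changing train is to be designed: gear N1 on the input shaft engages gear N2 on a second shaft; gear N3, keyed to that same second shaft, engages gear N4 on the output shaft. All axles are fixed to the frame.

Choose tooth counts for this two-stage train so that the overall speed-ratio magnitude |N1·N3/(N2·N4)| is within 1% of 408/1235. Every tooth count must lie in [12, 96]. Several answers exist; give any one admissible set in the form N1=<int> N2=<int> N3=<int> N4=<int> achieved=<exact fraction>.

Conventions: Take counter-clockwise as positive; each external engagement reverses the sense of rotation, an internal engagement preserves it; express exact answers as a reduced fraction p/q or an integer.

class = fixed-axis compound train [2-stage, 408/1235 wanted]
target = 408/1235 in lowest terms: an exact hit needs N1·N3 = k·408 and N2·N4 = k·1235 for one integer k, every count in [12, 96]; additionally prefer no 1:1 stage (N1 ≠ N2, N3 ≠ N4)
k = 1: N1·N3 = 408 = 12·34, N2·N4 = 1235 = 13·95
achieved = 12·34/(13·95) = 408/1235; |achieved − target| = 0 ≤ 102/30875 ✓

N1=12 N2=13 N3=34 N4=95 achieved=408/1235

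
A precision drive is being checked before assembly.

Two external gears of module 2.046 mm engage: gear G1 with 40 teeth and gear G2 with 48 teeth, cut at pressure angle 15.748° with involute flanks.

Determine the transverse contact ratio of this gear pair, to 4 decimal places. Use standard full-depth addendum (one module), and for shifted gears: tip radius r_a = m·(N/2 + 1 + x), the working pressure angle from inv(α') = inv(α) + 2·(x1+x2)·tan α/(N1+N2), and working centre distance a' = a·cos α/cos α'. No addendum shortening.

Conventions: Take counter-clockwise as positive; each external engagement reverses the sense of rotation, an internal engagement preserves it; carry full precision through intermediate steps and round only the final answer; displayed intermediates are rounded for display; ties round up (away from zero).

1.9891

class = single-mesh tooth geometry [involute pair 40T × 48T, m = 2.046]
base radii: r_b1 = 39.384056, r_b2 = 47.260867
tip radii: r_a1 = 42.966000, r_a2 = 51.150000
no profile shift: α' = α, a' = a
action lengths: √(r_a1²−r_b1²) = 17.174786, √(r_a2²−r_b2²) = 19.563561
base pitch p_b = π·m·cos α = 6.186433
CR = (17.174786 + 19.563561 − 90.024000·sin 15.74800°)/6.186433 = 1.989065
contact ratio ≈ 1.9891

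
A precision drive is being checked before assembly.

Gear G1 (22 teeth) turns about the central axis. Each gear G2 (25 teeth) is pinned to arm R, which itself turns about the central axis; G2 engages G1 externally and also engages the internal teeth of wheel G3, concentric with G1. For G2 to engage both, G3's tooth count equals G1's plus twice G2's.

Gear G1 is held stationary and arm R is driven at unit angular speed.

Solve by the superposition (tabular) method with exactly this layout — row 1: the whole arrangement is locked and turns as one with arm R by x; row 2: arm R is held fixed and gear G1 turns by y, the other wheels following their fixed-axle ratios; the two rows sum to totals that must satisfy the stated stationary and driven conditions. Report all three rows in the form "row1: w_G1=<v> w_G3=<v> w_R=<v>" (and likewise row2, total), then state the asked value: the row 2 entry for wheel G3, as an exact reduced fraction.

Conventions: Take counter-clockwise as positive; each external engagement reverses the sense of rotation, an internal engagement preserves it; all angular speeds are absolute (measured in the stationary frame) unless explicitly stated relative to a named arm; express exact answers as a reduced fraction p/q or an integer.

row1: w_G1=1 w_G3=1 w_R=1
row2: w_G1=-1 w_G3=11/36 w_R=0
total: w_G1=0 w_G3=47/36 w_R=1
asked value: 11/36

planetary set (22T centre, 25T on arm, 72T internal) — Willis relation
row 1: whole set turns with the arm by x
row 2: sun turns y, ring = −(22/72)·y, arm 0
boundary: total ω_sun = x + y = 0 and total ω_arm = x = 1  ⇒  y = -1, x = 1
row 2 ring = −(22/72)·(-1) = 11/36
totals (row 1 + row 2): sun 1 + (-1) = 0, ring 1 + 11/36 = 47/36, arm 1 + 0 = 1
asked cell (row2, ring) = 11/36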